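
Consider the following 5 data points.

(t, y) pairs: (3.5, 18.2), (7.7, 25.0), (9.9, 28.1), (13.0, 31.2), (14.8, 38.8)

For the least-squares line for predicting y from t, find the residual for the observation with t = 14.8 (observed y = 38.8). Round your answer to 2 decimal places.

n = 5, Σx = 48.9, Σy = 141.3, Σxy = 1514.23, Σx² = 557.59
Sxx = Σx² − (Σx)²/n = 557.59 − 478.242 = 79.348
Sxy = Σxy − (Σx)(Σy)/n = 1514.23 − 1381.914 = 132.316
b = Sxy/Sxx = 132.316/79.348 = 1.667540
a = ȳ − b·x̄ = 28.26 − 1.667540·9.78 = 11.951454
ŷ(14.8) = 11.951454 + 1.667540·14.8 = 36.631053
residual = y − ŷ = 38.8 − 36.631053 = 2.168947

2.17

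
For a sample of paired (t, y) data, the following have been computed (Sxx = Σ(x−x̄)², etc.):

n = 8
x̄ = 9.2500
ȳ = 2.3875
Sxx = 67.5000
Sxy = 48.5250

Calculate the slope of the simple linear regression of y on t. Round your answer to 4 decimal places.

0.7189

b = Sxy/Sxx = 48.525/67.5 = 0.718889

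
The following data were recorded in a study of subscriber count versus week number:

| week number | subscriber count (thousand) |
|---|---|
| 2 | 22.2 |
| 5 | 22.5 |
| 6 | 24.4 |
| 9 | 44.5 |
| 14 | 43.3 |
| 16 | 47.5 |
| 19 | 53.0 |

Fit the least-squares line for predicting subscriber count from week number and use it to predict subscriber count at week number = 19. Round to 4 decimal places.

n = 7, Σx = 71, Σy = 257.4, Σxy = 3077, Σx² = 959
Sxx = Σx² − (Σx)²/n = 959 − 720.142857 = 238.857143
Sxy = Σxy − (Σx)(Σy)/n = 3077 − 2610.771429 = 466.228571
b = Sxy/Sxx = 466.228571/238.857143 = 1.951914
a = ȳ − b·x̄ = 36.771429 − 1.951914·10.142857 = 16.973445
ŷ(19) = a + b·19 = 16.973445 + 1.951914·19 = 54.059809

54.0598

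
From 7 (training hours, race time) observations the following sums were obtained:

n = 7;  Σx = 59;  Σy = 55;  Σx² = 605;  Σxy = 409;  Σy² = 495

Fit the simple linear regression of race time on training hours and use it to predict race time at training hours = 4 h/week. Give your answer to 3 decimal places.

Sxx = Σx² − (Σx)²/n = 605 − 497.285714 = 107.714286
Sxy = Σxy − (Σx)(Σy)/n = 409 − 463.571429 = -54.571429
b = Sxy/Sxx = -54.571429/107.714286 = -0.506631
a = ȳ − b·x̄ = 7.857143 − (-0.506631)·8.428571 = 12.127321
ŷ(4) = a + b·4 = 12.127321 + (-0.506631)·4 = 10.100796

10.101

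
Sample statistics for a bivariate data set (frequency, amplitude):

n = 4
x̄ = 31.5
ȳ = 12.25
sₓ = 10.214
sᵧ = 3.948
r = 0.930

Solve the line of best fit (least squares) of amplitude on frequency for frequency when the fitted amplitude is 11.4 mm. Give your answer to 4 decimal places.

29.1354

b = r · sᵧ/sₓ = 0.93 · 3.948/10.214 = 0.359471
a = ȳ − b·x̄ = 12.25 − 0.359471·31.5 = 0.926654
Set a + b·x = 11.4: x = (11.4 − 0.926654) / 0.359471 = 29.135416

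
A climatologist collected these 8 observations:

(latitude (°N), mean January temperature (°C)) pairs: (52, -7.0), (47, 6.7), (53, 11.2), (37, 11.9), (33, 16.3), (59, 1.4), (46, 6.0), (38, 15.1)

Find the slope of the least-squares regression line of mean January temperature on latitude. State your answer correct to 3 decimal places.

-0.626

n = 8, Σx = 365, Σy = 61.6, Σxy = 2455.1, Σx² = 17221
Sxx = Σx² − (Σx)²/n = 17221 − 16653.125 = 567.875
Sxy = Σxy − (Σx)(Σy)/n = 2455.1 − 2810.5 = -355.4
b = Sxy/Sxx = -355.4/567.875 = -0.625842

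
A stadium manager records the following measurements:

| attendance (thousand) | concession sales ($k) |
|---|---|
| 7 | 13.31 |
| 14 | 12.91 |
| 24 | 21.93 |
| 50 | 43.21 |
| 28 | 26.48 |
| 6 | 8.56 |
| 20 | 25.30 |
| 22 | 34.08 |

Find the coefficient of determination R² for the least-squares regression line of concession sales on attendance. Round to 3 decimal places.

0.825

n = 8, Σx = 171, Σy = 185.78, Σxy = 5009.29, Σx² = 5025, Σy² = 5267.8536
Sxx = Σx² − (Σx)²/n = 5025 − 3655.125 = 1369.875
Sxy = Σxy − (Σx)(Σy)/n = 5009.29 − 3971.0475 = 1038.2425
Syy = Σy² − (Σy)²/n = 5267.8536 − 4314.27605 = 953.57755
R² = Sxy²/(Sxx·Syy) = (1038.2425)²/(1369.875·953.57755) = 0.825203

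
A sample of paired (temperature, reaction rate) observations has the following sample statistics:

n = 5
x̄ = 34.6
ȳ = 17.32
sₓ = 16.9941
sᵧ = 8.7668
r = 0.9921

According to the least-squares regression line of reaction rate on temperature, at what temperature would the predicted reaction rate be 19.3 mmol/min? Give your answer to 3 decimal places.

38.469

b = r · sᵧ/sₓ = 0.9921 · 8.7668/16.9941 = 0.511798
a = ȳ − b·x̄ = 17.32 − 0.511798·34.6 = -0.388202
Set a + b·x = 19.3: x = (19.3 − (-0.388202)) / 0.511798 = 38.468716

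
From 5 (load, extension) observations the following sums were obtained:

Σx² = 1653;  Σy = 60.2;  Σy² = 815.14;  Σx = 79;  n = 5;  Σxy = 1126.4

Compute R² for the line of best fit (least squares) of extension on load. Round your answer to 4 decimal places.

Sxx = Σx² − (Σx)²/n = 1653 − 1248.2 = 404.8
Sxy = Σxy − (Σx)(Σy)/n = 1126.4 − 951.16 = 175.24
Syy = Σy² − (Σy)²/n = 815.14 − 724.808 = 90.332
R² = Sxy²/(Sxx·Syy) = (175.24)²/(404.8·90.332) = 0.839816

0.8398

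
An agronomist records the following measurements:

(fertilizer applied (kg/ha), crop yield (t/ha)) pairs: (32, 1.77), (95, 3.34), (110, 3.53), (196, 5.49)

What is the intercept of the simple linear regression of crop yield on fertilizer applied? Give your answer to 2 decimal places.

1.09

n = 4, Σx = 433, Σy = 14.13, Σxy = 1838.28, Σx² = 60565
Sxx = Σx² − (Σx)²/n = 60565 − 46872.25 = 13692.75
Sxy = Σxy − (Σx)(Σy)/n = 1838.28 − 1529.5725 = 308.7075
b = Sxy/Sxx = 308.7075/13692.75 = 0.022545
a = ȳ − b·x̄ = 3.5325 − 0.022545·108.25 = 1.091969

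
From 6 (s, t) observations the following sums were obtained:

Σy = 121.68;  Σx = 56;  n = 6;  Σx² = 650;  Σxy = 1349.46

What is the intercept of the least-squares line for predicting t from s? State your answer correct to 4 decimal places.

Sxx = Σx² − (Σx)²/n = 650 − 522.666667 = 127.333333
Sxy = Σxy − (Σx)(Σy)/n = 1349.46 − 1135.68 = 213.78
b = Sxy/Sxx = 213.78/127.333333 = 1.678901
a = ȳ − b·x̄ = 20.28 − 1.678901·9.333333 = 4.610262

4.6103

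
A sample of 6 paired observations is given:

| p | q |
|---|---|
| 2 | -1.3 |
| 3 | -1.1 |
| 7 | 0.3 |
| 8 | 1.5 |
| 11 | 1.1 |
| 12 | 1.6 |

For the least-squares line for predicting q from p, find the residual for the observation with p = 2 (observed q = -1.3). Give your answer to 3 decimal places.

n = 6, Σx = 43, Σy = 2.1, Σxy = 39.5, Σx² = 391
Sxx = Σx² − (Σx)²/n = 391 − 308.166667 = 82.833333
Sxy = Σxy − (Σx)(Σy)/n = 39.5 − 15.05 = 24.45
b = Sxy/Sxx = 24.45/82.833333 = 0.295171
a = ȳ − b·x̄ = 0.35 − 0.295171·7.166667 = -1.765392
ŷ(2) = -1.765392 + 0.295171·2 = -1.175050
residual = y − ŷ = -1.3 − (-1.175050) = -0.124950

-0.125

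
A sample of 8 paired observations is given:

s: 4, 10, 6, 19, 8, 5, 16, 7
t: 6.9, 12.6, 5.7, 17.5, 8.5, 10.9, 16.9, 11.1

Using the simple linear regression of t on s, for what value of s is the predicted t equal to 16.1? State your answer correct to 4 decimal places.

n = 8, Σx = 75, Σy = 90.1, Σxy = 990.9, Σx² = 907
Sxx = Σx² − (Σx)²/n = 907 − 703.125 = 203.875
Sxy = Σxy − (Σx)(Σy)/n = 990.9 − 844.6875 = 146.2125
b = Sxy/Sxx = 146.2125/203.875 = 0.717167
a = ȳ − b·x̄ = 11.2625 − 0.717167·9.375 = 4.539056
Set a + b·x = 16.1: x = (16.1 − 4.539056) / 0.717167 = 16.120287

16.1203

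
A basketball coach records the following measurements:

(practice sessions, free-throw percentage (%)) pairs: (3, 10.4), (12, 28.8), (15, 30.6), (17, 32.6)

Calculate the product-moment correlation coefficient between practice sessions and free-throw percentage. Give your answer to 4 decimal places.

n = 4, Σx = 47, Σy = 102.4, Σxy = 1390, Σx² = 667, Σy² = 2936.72
Sxx = Σx² − (Σx)²/n = 667 − 552.25 = 114.75
Sxy = Σxy − (Σx)(Σy)/n = 1390 − 1203.2 = 186.8
Syy = Σy² − (Σy)²/n = 2936.72 − 2621.44 = 315.28
r = Sxy/√(Sxx·Syy) = 186.8/√(36178.38) = 186.8/190.206151 = 0.982092

0.9821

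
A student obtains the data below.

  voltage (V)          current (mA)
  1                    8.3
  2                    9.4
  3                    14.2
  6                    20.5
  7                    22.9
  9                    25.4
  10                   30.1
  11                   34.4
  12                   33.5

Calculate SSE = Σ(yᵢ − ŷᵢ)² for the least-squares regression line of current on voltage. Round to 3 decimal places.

13.207

n = 9, Σx = 61, Σy = 198.7, Σxy = 1663, Σx² = 545, Σy² = 5160.33
Sxx = Σx² − (Σx)²/n = 545 − 413.444444 = 131.555556
Sxy = Σxy − (Σx)(Σy)/n = 1663 − 1346.744444 = 316.255556
Syy = Σy² − (Σy)²/n = 5160.33 − 4386.854444 = 773.475556
b = Sxy/Sxx = 316.255556/131.555556 = 2.403970
SSE = Syy − b·Sxy = 773.475556 − 2.403970·316.255556 = 13.206816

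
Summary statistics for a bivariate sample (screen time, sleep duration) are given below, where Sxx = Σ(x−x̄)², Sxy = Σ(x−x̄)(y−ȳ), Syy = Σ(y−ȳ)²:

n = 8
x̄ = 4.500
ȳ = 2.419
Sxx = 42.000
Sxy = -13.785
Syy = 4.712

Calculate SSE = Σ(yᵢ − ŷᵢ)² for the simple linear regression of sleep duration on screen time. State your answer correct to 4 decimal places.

b = Sxy/Sxx = -13.785/42 = -0.328214
SSE = Syy − b·Sxy = 4.712 − (-0.328214)·(-13.785) = 0.187566

0.1876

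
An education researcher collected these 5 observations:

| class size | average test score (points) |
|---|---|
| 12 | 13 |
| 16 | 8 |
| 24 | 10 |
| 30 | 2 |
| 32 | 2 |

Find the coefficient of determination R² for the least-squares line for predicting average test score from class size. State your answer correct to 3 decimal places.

0.779

n = 5, Σx = 114, Σy = 35, Σxy = 648, Σx² = 2900, Σy² = 341
Sxx = Σx² − (Σx)²/n = 2900 − 2599.2 = 300.8
Sxy = Σxy − (Σx)(Σy)/n = 648 − 798 = -150
Syy = Σy² − (Σy)²/n = 341 − 245 = 96
R² = Sxy²/(Sxx·Syy) = (-150)²/(300.8·96) = 0.779172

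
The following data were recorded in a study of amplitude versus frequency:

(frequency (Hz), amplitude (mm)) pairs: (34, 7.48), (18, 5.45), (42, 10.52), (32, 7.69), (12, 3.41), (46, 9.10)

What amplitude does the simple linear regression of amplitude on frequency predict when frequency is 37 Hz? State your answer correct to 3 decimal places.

n = 6, Σx = 184, Σy = 43.65, Σxy = 1499.86, Σx² = 6528
Sxx = Σx² − (Σx)²/n = 6528 − 5642.666667 = 885.333333
Sxy = Σxy − (Σx)(Σy)/n = 1499.86 − 1338.6 = 161.26
b = Sxy/Sxx = 161.26/885.333333 = 0.182146
a = ȳ − b·x̄ = 7.275 − 0.182146·30.666667 = 1.689187
ŷ(37) = a + b·37 = 1.689187 + 0.182146·37 = 8.428592

8.429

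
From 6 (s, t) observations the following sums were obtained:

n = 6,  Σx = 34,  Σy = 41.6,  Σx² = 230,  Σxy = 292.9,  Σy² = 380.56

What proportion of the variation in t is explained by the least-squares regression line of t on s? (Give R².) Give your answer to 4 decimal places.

0.9501

Sxx = Σx² − (Σx)²/n = 230 − 192.666667 = 37.333333
Sxy = Σxy − (Σx)(Σy)/n = 292.9 − 235.733333 = 57.166667
Syy = Σy² − (Σy)²/n = 380.56 − 288.426667 = 92.133333
R² = Sxy²/(Sxx·Syy) = (57.166667)²/(37.333333·92.133333) = 0.950106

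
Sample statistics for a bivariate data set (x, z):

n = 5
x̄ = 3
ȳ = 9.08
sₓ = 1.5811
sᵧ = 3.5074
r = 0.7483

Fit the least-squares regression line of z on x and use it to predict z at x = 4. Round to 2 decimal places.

b = r · sᵧ/sₓ = 0.7483 · 3.5074/1.5811 = 1.659976
a = ȳ − b·x̄ = 9.08 − 1.659976·3 = 4.100073
ŷ(4) = a + b·4 = 4.100073 + 1.659976·4 = 10.739976

10.74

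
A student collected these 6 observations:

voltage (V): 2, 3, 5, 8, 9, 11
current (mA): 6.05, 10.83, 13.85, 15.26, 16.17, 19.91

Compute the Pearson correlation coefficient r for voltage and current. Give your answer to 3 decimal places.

0.950

n = 6, Σx = 38, Σy = 82.07, Σxy = 600.46, Σx² = 304, Σy² = 1236.4585
Sxx = Σx² − (Σx)²/n = 304 − 240.666667 = 63.333333
Sxy = Σxy − (Σx)(Σy)/n = 600.46 − 519.776667 = 80.683333
Syy = Σy² − (Σy)²/n = 1236.4585 − 1122.580817 = 113.877683
r = Sxy/√(Sxx·Syy) = 80.683333/√(7212.253278) = 80.683333/84.924986 = 0.950054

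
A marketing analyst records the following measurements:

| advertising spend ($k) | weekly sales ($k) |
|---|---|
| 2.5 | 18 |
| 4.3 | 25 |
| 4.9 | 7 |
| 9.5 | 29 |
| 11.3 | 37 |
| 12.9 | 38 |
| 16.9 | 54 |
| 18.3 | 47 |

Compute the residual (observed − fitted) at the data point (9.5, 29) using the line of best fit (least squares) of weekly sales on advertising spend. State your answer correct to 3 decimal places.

n = 8, Σx = 80.6, Σy = 255, Σxy = 3143.3, Σx² = 1053.6
Sxx = Σx² − (Σx)²/n = 1053.6 − 812.045 = 241.555
Sxy = Σxy − (Σx)(Σy)/n = 3143.3 − 2569.125 = 574.175
b = Sxy/Sxx = 574.175/241.555 = 2.376995
a = ȳ − b·x̄ = 31.875 − 2.376995·10.075 = 7.926777
ŷ(9.5) = 7.926777 + 2.376995·9.5 = 30.508228
residual = y − ŷ = 29 − 30.508228 = -1.508228

-1.508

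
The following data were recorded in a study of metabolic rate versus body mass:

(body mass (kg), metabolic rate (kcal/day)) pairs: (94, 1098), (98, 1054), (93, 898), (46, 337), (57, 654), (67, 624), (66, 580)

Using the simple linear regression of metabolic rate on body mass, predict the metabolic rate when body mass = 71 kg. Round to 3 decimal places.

n = 7, Σx = 521, Σy = 5245, Σxy = 422886, Σx² = 41299
Sxx = Σx² − (Σx)²/n = 41299 − 38777.285714 = 2521.714286
Sxy = Σxy − (Σx)(Σy)/n = 422886 − 390377.857143 = 32508.142857
b = Sxy/Sxx = 32508.142857/2521.714286 = 12.891287
a = ȳ − b·x̄ = 749.285714 − 12.891287·74.428571 = -210.194369
ŷ(71) = a + b·71 = -210.194369 + 12.891287·71 = 705.087016

705.087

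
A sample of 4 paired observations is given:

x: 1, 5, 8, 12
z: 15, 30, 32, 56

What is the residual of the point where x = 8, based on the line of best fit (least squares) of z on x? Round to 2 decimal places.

n = 4, Σx = 26, Σy = 133, Σxy = 1093, Σx² = 234
Sxx = Σx² − (Σx)²/n = 234 − 169 = 65
Sxy = Σxy − (Σx)(Σy)/n = 1093 − 864.5 = 228.5
b = Sxy/Sxx = 228.5/65 = 3.515385
a = ȳ − b·x̄ = 33.25 − 3.515385·6.5 = 10.4
ŷ(8) = 10.4 + 3.515385·8 = 38.523077
residual = y − ŷ = 32 − 38.523077 = -6.523077

-6.52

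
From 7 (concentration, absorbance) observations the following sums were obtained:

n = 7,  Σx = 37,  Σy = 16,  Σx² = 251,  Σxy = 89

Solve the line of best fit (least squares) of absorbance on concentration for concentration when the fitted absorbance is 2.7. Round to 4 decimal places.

10.4710

Sxx = Σx² − (Σx)²/n = 251 − 195.571429 = 55.428571
Sxy = Σxy − (Σx)(Σy)/n = 89 − 84.571429 = 4.428571
b = Sxy/Sxx = 4.428571/55.428571 = 0.079897
a = ȳ − b·x̄ = 2.285714 − 0.079897·5.285714 = 1.863402
Set a + b·x = 2.7: x = (2.7 − 1.863402) / 0.079897 = 10.470968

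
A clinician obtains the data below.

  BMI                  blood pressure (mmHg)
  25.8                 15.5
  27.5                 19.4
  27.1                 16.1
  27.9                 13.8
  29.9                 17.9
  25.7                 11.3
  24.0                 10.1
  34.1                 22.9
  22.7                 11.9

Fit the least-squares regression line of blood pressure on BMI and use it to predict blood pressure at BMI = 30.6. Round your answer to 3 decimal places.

19.111

n = 9, Σx = 244.7, Σy = 138.9, Σxy = 3873.77, Σx² = 6743.31
Sxx = Σx² − (Σx)²/n = 6743.31 − 6653.121111 = 90.188889
Sxy = Σxy − (Σx)(Σy)/n = 3873.77 − 3776.536667 = 97.233333
b = Sxy/Sxx = 97.233333/90.188889 = 1.078108
a = ȳ − b·x̄ = 15.433333 − 1.078108·27.188889 = -13.879216
ŷ(30.6) = a + b·30.6 = -13.879216 + 1.078108·30.6 = 19.110878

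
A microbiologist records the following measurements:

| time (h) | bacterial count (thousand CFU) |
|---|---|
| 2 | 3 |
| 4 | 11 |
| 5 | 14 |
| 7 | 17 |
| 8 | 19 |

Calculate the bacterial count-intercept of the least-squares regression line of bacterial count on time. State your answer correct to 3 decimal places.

n = 5, Σx = 26, Σy = 64, Σxy = 391, Σx² = 158
Sxx = Σx² − (Σx)²/n = 158 − 135.2 = 22.8
Sxy = Σxy − (Σx)(Σy)/n = 391 − 332.8 = 58.2
b = Sxy/Sxx = 58.2/22.8 = 2.552632
a = ȳ − b·x̄ = 12.8 − 2.552632·5.2 = -0.473684

-0.474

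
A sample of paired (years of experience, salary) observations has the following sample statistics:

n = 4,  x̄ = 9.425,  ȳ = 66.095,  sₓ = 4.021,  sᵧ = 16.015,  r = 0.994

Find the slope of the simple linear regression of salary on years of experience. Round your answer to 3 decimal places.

3.959

b = r · sᵧ/sₓ = 0.994 · 16.015/4.021 = 3.958943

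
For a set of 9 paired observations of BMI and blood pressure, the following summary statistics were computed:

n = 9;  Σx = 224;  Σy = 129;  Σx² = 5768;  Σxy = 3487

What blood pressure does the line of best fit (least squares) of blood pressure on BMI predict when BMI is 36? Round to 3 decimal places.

Sxx = Σx² − (Σx)²/n = 5768 − 5575.111111 = 192.888889
Sxy = Σxy − (Σx)(Σy)/n = 3487 − 3210.666667 = 276.333333
b = Sxy/Sxx = 276.333333/192.888889 = 1.432604
a = ȳ − b·x̄ = 14.333333 − 1.432604·24.888889 = -21.322581
ŷ(36) = a + b·36 = -21.322581 + 1.432604·36 = 30.251152

30.251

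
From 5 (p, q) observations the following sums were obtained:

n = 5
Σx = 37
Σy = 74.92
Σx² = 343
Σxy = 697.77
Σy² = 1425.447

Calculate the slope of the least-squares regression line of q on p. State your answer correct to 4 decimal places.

Sxx = Σx² − (Σx)²/n = 343 − 273.8 = 69.2
Sxy = Σxy − (Σx)(Σy)/n = 697.77 − 554.408 = 143.362
b = Sxy/Sxx = 143.362/69.2 = 2.071705

2.0717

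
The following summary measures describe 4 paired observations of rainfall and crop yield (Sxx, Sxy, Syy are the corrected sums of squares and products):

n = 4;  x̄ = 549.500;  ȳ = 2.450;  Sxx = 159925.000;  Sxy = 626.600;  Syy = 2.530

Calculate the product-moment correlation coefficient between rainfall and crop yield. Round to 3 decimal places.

r = Sxy/√(Sxx·Syy) = 626.6/√(404610.25) = 626.6/636.089813 = 0.985081

0.985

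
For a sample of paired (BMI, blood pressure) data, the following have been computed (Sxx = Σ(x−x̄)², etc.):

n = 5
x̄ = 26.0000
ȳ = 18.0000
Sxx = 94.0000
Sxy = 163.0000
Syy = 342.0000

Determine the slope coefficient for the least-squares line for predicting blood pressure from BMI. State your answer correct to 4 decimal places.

1.7340

b = Sxy/Sxx = 163/94 = 1.734043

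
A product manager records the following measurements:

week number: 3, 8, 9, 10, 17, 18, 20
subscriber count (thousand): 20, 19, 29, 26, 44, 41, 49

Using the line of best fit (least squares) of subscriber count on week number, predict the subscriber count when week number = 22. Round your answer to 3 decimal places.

50.637

n = 7, Σx = 85, Σy = 228, Σxy = 3199, Σx² = 1267
Sxx = Σx² − (Σx)²/n = 1267 − 1032.142857 = 234.857143
Sxy = Σxy − (Σx)(Σy)/n = 3199 − 2768.571429 = 430.428571
b = Sxy/Sxx = 430.428571/234.857143 = 1.832725
a = ȳ − b·x̄ = 32.571429 − 1.832725·12.142857 = 10.316910
ŷ(22) = a + b·22 = 10.316910 + 1.832725·22 = 50.636861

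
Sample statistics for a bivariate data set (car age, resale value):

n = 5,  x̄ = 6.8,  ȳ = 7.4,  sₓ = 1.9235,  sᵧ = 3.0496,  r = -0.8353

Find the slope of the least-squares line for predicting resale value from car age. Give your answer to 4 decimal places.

b = r · sᵧ/sₓ = -0.8353 · 3.0496/1.9235 = -1.324321

-1.3243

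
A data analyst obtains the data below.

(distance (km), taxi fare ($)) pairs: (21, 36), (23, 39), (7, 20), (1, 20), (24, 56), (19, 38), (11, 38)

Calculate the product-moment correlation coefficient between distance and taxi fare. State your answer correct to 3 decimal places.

0.842

n = 7, Σx = 106, Σy = 247, Σxy = 4297, Σx² = 2078, Σy² = 9641
Sxx = Σx² − (Σx)²/n = 2078 − 1605.142857 = 472.857143
Sxy = Σxy − (Σx)(Σy)/n = 4297 − 3740.285714 = 556.714286
Syy = Σy² − (Σy)²/n = 9641 − 8715.571429 = 925.428571
r = Sxy/√(Sxx·Syy) = 556.714286/√(437595.510204) = 556.714286/661.510023 = 0.841581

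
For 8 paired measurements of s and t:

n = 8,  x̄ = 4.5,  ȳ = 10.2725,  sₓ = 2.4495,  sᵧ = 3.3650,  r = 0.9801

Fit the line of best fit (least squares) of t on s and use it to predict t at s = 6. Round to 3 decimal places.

12.292

b = r · sᵧ/sₓ = 0.9801 · 3.365/2.4495 = 1.346412
a = ȳ − b·x̄ = 10.2725 − 1.346412·4.5 = 4.213645
ŷ(6) = a + b·6 = 4.213645 + 1.346412·6 = 12.292118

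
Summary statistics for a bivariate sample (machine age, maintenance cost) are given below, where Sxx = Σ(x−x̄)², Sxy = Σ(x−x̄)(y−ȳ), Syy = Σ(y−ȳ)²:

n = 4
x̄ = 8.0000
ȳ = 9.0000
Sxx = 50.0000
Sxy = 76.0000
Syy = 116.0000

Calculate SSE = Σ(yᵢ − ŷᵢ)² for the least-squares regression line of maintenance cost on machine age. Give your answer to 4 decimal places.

0.4800

b = Sxy/Sxx = 76/50 = 1.52
SSE = Syy − b·Sxy = 116 − 1.52·76 = 0.48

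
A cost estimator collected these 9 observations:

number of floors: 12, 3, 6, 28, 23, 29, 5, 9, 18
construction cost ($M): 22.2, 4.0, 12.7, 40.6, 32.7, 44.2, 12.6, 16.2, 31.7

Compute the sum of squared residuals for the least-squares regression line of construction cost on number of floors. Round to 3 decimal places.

43.505

n = 9, Σx = 133, Σy = 216.9, Σxy = 4304.7, Σx² = 2773, Σy² = 6767.51
Sxx = Σx² − (Σx)²/n = 2773 − 1965.444444 = 807.555556
Sxy = Σxy − (Σx)(Σy)/n = 4304.7 − 3205.3 = 1099.4
Syy = Σy² − (Σy)²/n = 6767.51 − 5227.29 = 1540.22
b = Sxy/Sxx = 1099.4/807.555556 = 1.361392
SSE = Syy − b·Sxy = 1540.22 − 1.361392·1099.4 = 43.505190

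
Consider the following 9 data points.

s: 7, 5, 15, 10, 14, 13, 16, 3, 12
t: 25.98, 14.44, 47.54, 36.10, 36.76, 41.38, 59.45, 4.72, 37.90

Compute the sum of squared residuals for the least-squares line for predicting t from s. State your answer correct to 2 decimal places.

n = 9, Σx = 95, Σy = 304.27, Σxy = 3800.9, Σx² = 1173, Σy² = 12503.3285
Sxx = Σx² − (Σx)²/n = 1173 − 1002.777778 = 170.222222
Sxy = Σxy − (Σx)(Σy)/n = 3800.9 − 3211.738889 = 589.161111
Syy = Σy² − (Σy)²/n = 12503.3285 − 10286.692544 = 2216.635956
b = Sxy/Sxx = 589.161111/170.222222 = 3.461129
SSE = Syy − b·Sxy = 2216.635956 − 3.461129·589.161111 = 177.473205

177.47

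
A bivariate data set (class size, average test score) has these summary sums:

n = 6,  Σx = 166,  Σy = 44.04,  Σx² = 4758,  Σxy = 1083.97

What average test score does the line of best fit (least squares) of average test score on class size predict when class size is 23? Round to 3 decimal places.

11.136

Sxx = Σx² − (Σx)²/n = 4758 − 4592.666667 = 165.333333
Sxy = Σxy − (Σx)(Σy)/n = 1083.97 − 1218.44 = -134.47
b = Sxy/Sxx = -134.47/165.333333 = -0.813327
a = ȳ − b·x̄ = 7.34 − (-0.813327)·27.666667 = 29.842036
ŷ(23) = a + b·23 = 29.842036 + (-0.813327)·23 = 11.135524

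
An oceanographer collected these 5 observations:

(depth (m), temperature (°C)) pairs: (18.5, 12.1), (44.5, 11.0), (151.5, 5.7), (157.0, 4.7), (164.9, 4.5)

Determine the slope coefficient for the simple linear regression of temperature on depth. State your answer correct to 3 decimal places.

n = 5, Σx = 536.4, Σy = 38, Σxy = 3056.85, Σx² = 77115.76
Sxx = Σx² − (Σx)²/n = 77115.76 − 57544.992 = 19570.768
Sxy = Σxy − (Σx)(Σy)/n = 3056.85 − 4076.64 = -1019.79
b = Sxy/Sxx = -1019.79/19570.768 = -0.052108

-0.052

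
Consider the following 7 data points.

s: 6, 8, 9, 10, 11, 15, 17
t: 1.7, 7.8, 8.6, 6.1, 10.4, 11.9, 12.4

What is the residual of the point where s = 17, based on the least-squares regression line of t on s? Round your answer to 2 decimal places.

-1.10

n = 7, Σx = 76, Σy = 58.9, Σxy = 714.7, Σx² = 916
Sxx = Σx² − (Σx)²/n = 916 − 825.142857 = 90.857143
Sxy = Σxy − (Σx)(Σy)/n = 714.7 − 639.485714 = 75.214286
b = Sxy/Sxx = 75.214286/90.857143 = 0.827830
a = ȳ − b·x̄ = 8.414286 − 0.827830·10.857143 = -0.573585
ŷ(17) = -0.573585 + 0.827830·17 = 13.499528
residual = y − ŷ = 12.4 − 13.499528 = -1.099528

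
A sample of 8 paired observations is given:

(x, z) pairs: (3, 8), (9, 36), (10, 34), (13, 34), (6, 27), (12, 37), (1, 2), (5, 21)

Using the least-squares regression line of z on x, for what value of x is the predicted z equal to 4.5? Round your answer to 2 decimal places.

n = 8, Σx = 59, Σy = 199, Σxy = 1843, Σx² = 565
Sxx = Σx² − (Σx)²/n = 565 − 435.125 = 129.875
Sxy = Σxy − (Σx)(Σy)/n = 1843 − 1467.625 = 375.375
b = Sxy/Sxx = 375.375/129.875 = 2.890279
a = ȳ − b·x̄ = 24.875 − 2.890279·7.375 = 3.559192
Set a + b·x = 4.5: x = (4.5 − 3.559192) / 2.890279 = 0.325508

0.33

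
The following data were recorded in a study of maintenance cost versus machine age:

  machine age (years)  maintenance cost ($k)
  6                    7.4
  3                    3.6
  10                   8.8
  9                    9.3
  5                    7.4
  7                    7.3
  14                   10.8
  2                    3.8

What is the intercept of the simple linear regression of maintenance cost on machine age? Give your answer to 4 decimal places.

3.0870

n = 8, Σx = 56, Σy = 58.4, Σxy = 473.8, Σx² = 500
Sxx = Σx² − (Σx)²/n = 500 − 392 = 108
Sxy = Σxy − (Σx)(Σy)/n = 473.8 − 408.8 = 65
b = Sxy/Sxx = 65/108 = 0.601852
a = ȳ − b·x̄ = 7.3 − 0.601852·7 = 3.087037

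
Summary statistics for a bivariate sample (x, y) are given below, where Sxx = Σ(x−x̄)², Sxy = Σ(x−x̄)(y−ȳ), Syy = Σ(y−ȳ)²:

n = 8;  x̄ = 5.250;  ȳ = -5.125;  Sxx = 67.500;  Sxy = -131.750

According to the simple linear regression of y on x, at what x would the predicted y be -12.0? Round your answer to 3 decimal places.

b = Sxy/Sxx = -131.75/67.5 = -1.951852
a = ȳ − b·x̄ = -5.125 − (-1.951852)·5.25 = 5.122222
Set a + b·x = -12.0: x = (-12.0 − 5.122222) / (-1.951852) = 8.772296

8.772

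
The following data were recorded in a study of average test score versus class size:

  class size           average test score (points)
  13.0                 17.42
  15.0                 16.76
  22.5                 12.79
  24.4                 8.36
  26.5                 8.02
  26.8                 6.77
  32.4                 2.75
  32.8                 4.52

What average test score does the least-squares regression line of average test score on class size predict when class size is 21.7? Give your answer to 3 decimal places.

11.498

n = 8, Σx = 193.4, Σy = 77.39, Σxy = 1600.941, Σx² = 5041.7
Sxx = Σx² − (Σx)²/n = 5041.7 − 4675.445 = 366.255
Sxy = Σxy − (Σx)(Σy)/n = 1600.941 − 1870.90325 = -269.96225
b = Sxy/Sxx = -269.96225/366.255 = -0.737088
a = ȳ − b·x̄ = 9.67375 − (-0.737088)·24.175 = 27.492858
ŷ(21.7) = a + b·21.7 = 27.492858 + (-0.737088)·21.7 = 11.498043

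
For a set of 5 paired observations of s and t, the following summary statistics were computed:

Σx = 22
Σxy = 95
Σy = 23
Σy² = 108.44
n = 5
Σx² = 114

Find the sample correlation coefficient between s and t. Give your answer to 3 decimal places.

-0.920

Sxx = Σx² − (Σx)²/n = 114 − 96.8 = 17.2
Sxy = Σxy − (Σx)(Σy)/n = 95 − 101.2 = -6.2
Syy = Σy² − (Σy)²/n = 108.44 − 105.8 = 2.64
r = Sxy/√(Sxx·Syy) = -6.2/√(45.408) = -6.2/6.738546 = -0.920080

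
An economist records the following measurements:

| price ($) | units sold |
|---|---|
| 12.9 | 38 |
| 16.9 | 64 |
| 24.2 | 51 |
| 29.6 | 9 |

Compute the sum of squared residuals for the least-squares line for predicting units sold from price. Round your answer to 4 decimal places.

1071.3760

n = 4, Σx = 83.6, Σy = 162, Σxy = 3072.4, Σx² = 1913.82, Σy² = 8222
Sxx = Σx² − (Σx)²/n = 1913.82 − 1747.24 = 166.58
Sxy = Σxy − (Σx)(Σy)/n = 3072.4 − 3385.8 = -313.4
Syy = Σy² − (Σy)²/n = 8222 − 6561 = 1661
b = Sxy/Sxx = -313.4/166.58 = -1.881378
SSE = Syy − b·Sxy = 1661 − (-1.881378)·(-313.4) = 1071.376036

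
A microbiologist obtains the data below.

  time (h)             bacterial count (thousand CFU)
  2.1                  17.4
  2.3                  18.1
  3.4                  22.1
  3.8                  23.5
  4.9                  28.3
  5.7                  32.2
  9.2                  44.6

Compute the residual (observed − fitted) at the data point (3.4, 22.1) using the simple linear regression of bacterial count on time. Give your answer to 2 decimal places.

-0.28

n = 7, Σx = 31.4, Σy = 186.2, Σxy = 975.14, Σx² = 176.84
Sxx = Σx² − (Σx)²/n = 176.84 − 140.851429 = 35.988571
Sxy = Σxy − (Σx)(Σy)/n = 975.14 − 835.24 = 139.9
b = Sxy/Sxx = 139.9/35.988571 = 3.887345
a = ȳ − b·x̄ = 26.6 − 3.887345·4.485714 = 9.162480
ŷ(3.4) = 9.162480 + 3.887345·3.4 = 22.379454
residual = y − ŷ = 22.1 − 22.379454 = -0.279454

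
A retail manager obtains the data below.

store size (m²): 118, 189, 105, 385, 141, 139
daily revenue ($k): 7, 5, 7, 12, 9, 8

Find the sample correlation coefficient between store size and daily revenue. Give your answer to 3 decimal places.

0.719

n = 6, Σx = 1077, Σy = 48, Σxy = 9507, Σx² = 248097, Σy² = 412
Sxx = Σx² − (Σx)²/n = 248097 − 193321.5 = 54775.5
Sxy = Σxy − (Σx)(Σy)/n = 9507 − 8616 = 891
Syy = Σy² − (Σy)²/n = 412 − 384 = 28
r = Sxy/√(Sxx·Syy) = 891/√(1533714) = 891/1238.432073 = 0.719458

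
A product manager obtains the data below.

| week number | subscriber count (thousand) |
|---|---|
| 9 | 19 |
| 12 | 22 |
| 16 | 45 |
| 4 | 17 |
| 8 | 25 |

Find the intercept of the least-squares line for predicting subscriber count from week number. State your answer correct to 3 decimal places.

n = 5, Σx = 49, Σy = 128, Σxy = 1423, Σx² = 561
Sxx = Σx² − (Σx)²/n = 561 − 480.2 = 80.8
Sxy = Σxy − (Σx)(Σy)/n = 1423 − 1254.4 = 168.6
b = Sxy/Sxx = 168.6/80.8 = 2.086634
a = ȳ − b·x̄ = 25.6 − 2.086634·9.8 = 5.150990

5.151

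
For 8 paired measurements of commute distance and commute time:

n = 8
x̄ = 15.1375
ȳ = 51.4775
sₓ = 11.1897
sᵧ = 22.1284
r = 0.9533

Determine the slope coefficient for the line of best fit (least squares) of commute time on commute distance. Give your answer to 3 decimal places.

b = r · sᵧ/sₓ = 0.9533 · 22.1284/11.1897 = 1.885216

1.885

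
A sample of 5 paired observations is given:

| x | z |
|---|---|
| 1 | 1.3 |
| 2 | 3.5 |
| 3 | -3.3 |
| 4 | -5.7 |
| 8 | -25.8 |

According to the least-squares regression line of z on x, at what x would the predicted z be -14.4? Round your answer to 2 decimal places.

5.60

n = 5, Σx = 18, Σy = -30, Σxy = -230.8, Σx² = 94
Sxx = Σx² − (Σx)²/n = 94 − 64.8 = 29.2
Sxy = Σxy − (Σx)(Σy)/n = -230.8 − (-108) = -122.8
b = Sxy/Sxx = -122.8/29.2 = -4.205479
a = ȳ − b·x̄ = -6 − (-4.205479)·3.6 = 9.139726
Set a + b·x = -14.4: x = (-14.4 − 9.139726) / (-4.205479) = 5.597394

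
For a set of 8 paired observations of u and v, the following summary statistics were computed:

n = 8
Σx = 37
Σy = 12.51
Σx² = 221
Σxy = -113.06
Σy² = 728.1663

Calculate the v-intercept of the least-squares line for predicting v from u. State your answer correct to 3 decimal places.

Sxx = Σx² − (Σx)²/n = 221 − 171.125 = 49.875
Sxy = Σxy − (Σx)(Σy)/n = -113.06 − 57.85875 = -170.91875
b = Sxy/Sxx = -170.91875/49.875 = -3.426942
a = ȳ − b·x̄ = 1.56375 − (-3.426942)·4.625 = 17.413358

17.413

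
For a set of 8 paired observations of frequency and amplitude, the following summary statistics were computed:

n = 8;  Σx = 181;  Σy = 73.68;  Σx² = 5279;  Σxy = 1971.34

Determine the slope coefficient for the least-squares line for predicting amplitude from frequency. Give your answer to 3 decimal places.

Sxx = Σx² − (Σx)²/n = 5279 − 4095.125 = 1183.875
Sxy = Σxy − (Σx)(Σy)/n = 1971.34 − 1667.01 = 304.33
b = Sxy/Sxx = 304.33/1183.875 = 0.257063

0.257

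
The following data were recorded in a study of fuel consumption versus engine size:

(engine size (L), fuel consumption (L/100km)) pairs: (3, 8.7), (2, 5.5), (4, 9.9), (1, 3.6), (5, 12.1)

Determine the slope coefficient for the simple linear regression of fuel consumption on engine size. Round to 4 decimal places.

2.1400

n = 5, Σx = 15, Σy = 39.8, Σxy = 140.8, Σx² = 55
Sxx = Σx² − (Σx)²/n = 55 − 45 = 10
Sxy = Σxy − (Σx)(Σy)/n = 140.8 − 119.4 = 21.4
b = Sxy/Sxx = 21.4/10 = 2.14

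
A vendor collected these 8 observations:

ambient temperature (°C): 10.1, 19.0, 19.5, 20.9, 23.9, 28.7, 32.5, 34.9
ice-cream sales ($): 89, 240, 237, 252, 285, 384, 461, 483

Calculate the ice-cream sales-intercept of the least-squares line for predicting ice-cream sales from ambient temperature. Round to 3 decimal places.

-78.582

n = 8, Σx = 189.5, Σy = 2431, Σxy = 65018.7, Σx² = 4949.23
Sxx = Σx² − (Σx)²/n = 4949.23 − 4488.78125 = 460.44875
Sxy = Σxy − (Σx)(Σy)/n = 65018.7 − 57584.3125 = 7434.3875
b = Sxy/Sxx = 7434.3875/460.44875 = 16.145961
a = ȳ − b·x̄ = 303.875 − 16.145961·23.6875 = -78.582448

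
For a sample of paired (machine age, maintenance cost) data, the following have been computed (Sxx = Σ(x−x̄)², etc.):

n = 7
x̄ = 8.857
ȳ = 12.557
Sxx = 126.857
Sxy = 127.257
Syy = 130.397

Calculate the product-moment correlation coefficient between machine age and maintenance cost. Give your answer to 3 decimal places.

0.989

r = Sxy/√(Sxx·Syy) = 127.257/√(16541.772229) = 127.257/128.614821 = 0.989443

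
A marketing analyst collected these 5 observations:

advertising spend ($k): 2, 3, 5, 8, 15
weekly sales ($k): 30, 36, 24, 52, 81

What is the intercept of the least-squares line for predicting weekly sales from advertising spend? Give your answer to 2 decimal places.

17.57

n = 5, Σx = 33, Σy = 223, Σxy = 1919, Σx² = 327
Sxx = Σx² − (Σx)²/n = 327 − 217.8 = 109.2
Sxy = Σxy − (Σx)(Σy)/n = 1919 − 1471.8 = 447.2
b = Sxy/Sxx = 447.2/109.2 = 4.095238
a = ȳ − b·x̄ = 44.6 − 4.095238·6.6 = 17.571429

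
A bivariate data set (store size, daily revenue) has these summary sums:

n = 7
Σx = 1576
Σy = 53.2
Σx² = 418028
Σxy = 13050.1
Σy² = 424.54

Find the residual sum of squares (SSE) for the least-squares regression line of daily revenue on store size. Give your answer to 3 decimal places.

2.021

Sxx = Σx² − (Σx)²/n = 418028 − 354825.142857 = 63202.857143
Sxy = Σxy − (Σx)(Σy)/n = 13050.1 − 11977.6 = 1072.5
Syy = Σy² − (Σy)²/n = 424.54 − 404.32 = 20.22
b = Sxy/Sxx = 1072.5/63202.857143 = 0.016969
SSE = Syy − b·Sxy = 20.22 − 0.016969·1072.5 = 2.020566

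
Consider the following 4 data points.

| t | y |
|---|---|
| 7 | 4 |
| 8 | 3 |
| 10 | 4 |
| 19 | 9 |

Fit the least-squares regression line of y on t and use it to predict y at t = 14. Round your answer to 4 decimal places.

6.4333

n = 4, Σx = 44, Σy = 20, Σxy = 263, Σx² = 574
Sxx = Σx² − (Σx)²/n = 574 − 484 = 90
Sxy = Σxy − (Σx)(Σy)/n = 263 − 220 = 43
b = Sxy/Sxx = 43/90 = 0.477778
a = ȳ − b·x̄ = 5 − 0.477778·11 = -0.255556
ŷ(14) = a + b·14 = -0.255556 + 0.477778·14 = 6.433333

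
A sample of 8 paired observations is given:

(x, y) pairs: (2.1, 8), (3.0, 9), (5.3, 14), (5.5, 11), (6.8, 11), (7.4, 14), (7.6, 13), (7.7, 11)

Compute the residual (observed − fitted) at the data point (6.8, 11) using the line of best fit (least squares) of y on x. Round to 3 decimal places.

-1.214

n = 8, Σx = 45.4, Σy = 91, Σxy = 540.4, Σx² = 289.8
Sxx = Σx² − (Σx)²/n = 289.8 − 257.645 = 32.155
Sxy = Σxy − (Σx)(Σy)/n = 540.4 − 516.425 = 23.975
b = Sxy/Sxx = 23.975/32.155 = 0.745607
a = ȳ − b·x̄ = 11.375 − 0.745607·5.675 = 7.143679
ŷ(6.8) = 7.143679 + 0.745607·6.8 = 12.213808
residual = y − ŷ = 11 − 12.213808 = -1.213808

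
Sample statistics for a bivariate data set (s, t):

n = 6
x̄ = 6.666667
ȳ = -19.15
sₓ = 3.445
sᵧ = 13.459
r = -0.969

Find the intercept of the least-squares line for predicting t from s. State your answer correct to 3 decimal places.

b = r · sᵧ/sₓ = -0.969 · 13.459/3.445 = -3.785710
a = ȳ − b·x̄ = -19.15 − (-3.785710)·6.666667 = 6.088068

6.088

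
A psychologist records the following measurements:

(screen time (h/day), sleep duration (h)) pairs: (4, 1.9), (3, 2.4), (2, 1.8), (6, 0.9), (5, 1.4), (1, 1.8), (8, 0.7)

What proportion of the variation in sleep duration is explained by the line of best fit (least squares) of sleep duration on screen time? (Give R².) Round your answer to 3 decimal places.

n = 7, Σx = 29, Σy = 10.9, Σxy = 38.2, Σx² = 155, Σy² = 19.11
Sxx = Σx² − (Σx)²/n = 155 − 120.142857 = 34.857143
Sxy = Σxy − (Σx)(Σy)/n = 38.2 − 45.157143 = -6.957143
Syy = Σy² − (Σy)²/n = 19.11 − 16.972857 = 2.137143
R² = Sxy²/(Sxx·Syy) = (-6.957143)²/(34.857143·2.137143) = 0.649735

0.650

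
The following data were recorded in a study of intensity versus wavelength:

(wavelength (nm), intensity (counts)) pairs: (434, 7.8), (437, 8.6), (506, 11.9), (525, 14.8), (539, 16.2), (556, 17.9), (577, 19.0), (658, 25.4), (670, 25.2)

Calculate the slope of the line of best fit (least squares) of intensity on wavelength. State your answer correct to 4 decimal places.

n = 9, Σx = 4902, Σy = 146.8, Σxy = 84179.2, Σx² = 2725436
Sxx = Σx² − (Σx)²/n = 2725436 − 2669956 = 55480
Sxy = Σxy − (Σx)(Σy)/n = 84179.2 − 79957.066667 = 4222.133333
b = Sxy/Sxx = 4222.133333/55480 = 0.076102

0.0761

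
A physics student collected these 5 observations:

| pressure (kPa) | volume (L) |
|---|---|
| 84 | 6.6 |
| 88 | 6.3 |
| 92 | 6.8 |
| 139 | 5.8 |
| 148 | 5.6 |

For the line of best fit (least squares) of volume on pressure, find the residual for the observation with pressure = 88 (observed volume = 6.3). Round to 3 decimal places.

-0.261

n = 5, Σx = 551, Σy = 31.1, Σxy = 3369.4, Σx² = 64489
Sxx = Σx² − (Σx)²/n = 64489 − 60720.2 = 3768.8
Sxy = Σxy − (Σx)(Σy)/n = 3369.4 − 3427.22 = -57.82
b = Sxy/Sxx = -57.82/3768.8 = -0.015342
a = ȳ − b·x̄ = 6.22 − (-0.015342)·110.2 = 7.910661
ŷ(88) = 7.910661 + (-0.015342)·88 = 6.560587
residual = y − ŷ = 6.3 − 6.560587 = -0.260587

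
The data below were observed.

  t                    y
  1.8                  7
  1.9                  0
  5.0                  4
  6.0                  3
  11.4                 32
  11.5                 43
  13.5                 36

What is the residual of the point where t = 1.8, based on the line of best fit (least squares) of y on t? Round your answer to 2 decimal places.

n = 7, Σx = 51.1, Σy = 125, Σxy = 1395.9, Σx² = 512.31
Sxx = Σx² − (Σx)²/n = 512.31 − 373.03 = 139.28
Sxy = Σxy − (Σx)(Σy)/n = 1395.9 − 912.5 = 483.4
b = Sxy/Sxx = 483.4/139.28 = 3.470706
a = ȳ − b·x̄ = 17.857143 − 3.470706·7.3 = -7.479015
ŷ(1.8) = -7.479015 + 3.470706·1.8 = -1.231743
residual = y − ŷ = 7 − (-1.231743) = 8.231743

8.23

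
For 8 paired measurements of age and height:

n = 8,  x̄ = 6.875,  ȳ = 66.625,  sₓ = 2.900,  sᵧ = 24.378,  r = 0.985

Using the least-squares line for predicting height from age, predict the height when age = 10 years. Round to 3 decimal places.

b = r · sᵧ/sₓ = 0.985 · 24.378/2.9 = 8.280114
a = ȳ − b·x̄ = 66.625 − 8.280114·6.875 = 9.699218
ŷ(10) = a + b·10 = 9.699218 + 8.280114·10 = 92.500356

92.500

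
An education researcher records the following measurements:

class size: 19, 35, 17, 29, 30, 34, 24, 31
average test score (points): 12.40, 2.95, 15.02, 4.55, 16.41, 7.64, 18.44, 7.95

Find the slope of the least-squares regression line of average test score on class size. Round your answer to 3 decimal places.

n = 8, Σx = 219, Σy = 85.36, Σxy = 2167.21, Σx² = 6309
Sxx = Σx² − (Σx)²/n = 6309 − 5995.125 = 313.875
Sxy = Σxy − (Σx)(Σy)/n = 2167.21 − 2336.73 = -169.52
b = Sxy/Sxx = -169.52/313.875 = -0.540088

-0.540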